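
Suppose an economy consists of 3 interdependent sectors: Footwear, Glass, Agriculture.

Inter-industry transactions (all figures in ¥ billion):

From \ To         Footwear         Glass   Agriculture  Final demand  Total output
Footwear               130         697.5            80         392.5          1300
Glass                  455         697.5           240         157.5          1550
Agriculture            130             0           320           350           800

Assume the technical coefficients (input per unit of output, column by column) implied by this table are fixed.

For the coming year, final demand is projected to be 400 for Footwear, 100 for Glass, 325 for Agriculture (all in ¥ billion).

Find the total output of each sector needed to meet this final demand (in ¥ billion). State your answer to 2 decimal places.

Technical coefficients a_ij = z_ij / X_j:
  a_FF = 130/1300 = 0.10, a_GF = 455/1300 = 0.35, a_AF = 130/1300 = 0.10
  a_FG = 697.5/1550 = 0.45, a_GG = 697.5/1550 = 0.45, a_AG = 0/1550 = 0.00
  a_FA = 80/800 = 0.10, a_GA = 240/800 = 0.30, a_AA = 320/800 = 0.40
I − A =
  [   0.90    -0.45    -0.10]
  [  -0.35     0.55    -0.30]
  [  -0.10     0.00     0.60]
Cofactors of I−A, C_ij = (−1)^(i+j)·(minor ij) (rows/columns in the sector order above):
  C_11 = (0.55)(0.60) − (-0.30)(0.00) = 0.3300
  C_12 = −[(-0.35)(0.60) − (-0.30)(-0.10)] = 0.2400
  C_13 = (-0.35)(0.00) − (0.55)(-0.10) = 0.0550
  C_21 = −[(-0.45)(0.60) − (-0.10)(0.00)] = 0.2700
  C_22 = (0.90)(0.60) − (-0.10)(-0.10) = 0.5300
  C_23 = −[(0.90)(0.00) − (-0.45)(-0.10)] = 0.0450
  C_31 = (-0.45)(-0.30) − (-0.10)(0.55) = 0.1900
  C_32 = −[(0.90)(-0.30) − (-0.10)(-0.35)] = 0.3050
  C_33 = (0.90)(0.55) − (-0.45)(-0.35) = 0.3375
det(I−A) = Σ_j (I−A)_1j·C_1j = (0.90)(0.3300) + (-0.45)(0.2400) + (-0.10)(0.0550) = 0.1835
adj(I−A) = Cᵀ =
  [ 0.3300   0.2700   0.1900]
  [ 0.2400   0.5300   0.3050]
  [ 0.0550   0.0450   0.3375]
(I − A)⁻¹ = adj(I−A) / det(I−A) ≈
  [   1.7984     1.4714     1.0354]
  [   1.3079     2.8883     1.6621]
  [   0.2997     0.2452     1.8392]
x = (I − A)⁻¹ d = adj(I−A)·d / det(I−A), with det(I−A) = 0.1835:
  x_F = (0.3300·400 + 0.2700·100 + 0.1900·325) / 0.1835 = 220.75 / 0.1835 ≈ 1203.00
  x_G = (0.2400·400 + 0.5300·100 + 0.3050·325) / 0.1835 = 248.125 / 0.1835 ≈ 1352.18
  x_A = (0.0550·400 + 0.0450·100 + 0.3375·325) / 0.1835 = 136.1875 / 0.1835 ≈ 742.17

x_F = 1203.00, x_G = 1352.18, x_A = 742.17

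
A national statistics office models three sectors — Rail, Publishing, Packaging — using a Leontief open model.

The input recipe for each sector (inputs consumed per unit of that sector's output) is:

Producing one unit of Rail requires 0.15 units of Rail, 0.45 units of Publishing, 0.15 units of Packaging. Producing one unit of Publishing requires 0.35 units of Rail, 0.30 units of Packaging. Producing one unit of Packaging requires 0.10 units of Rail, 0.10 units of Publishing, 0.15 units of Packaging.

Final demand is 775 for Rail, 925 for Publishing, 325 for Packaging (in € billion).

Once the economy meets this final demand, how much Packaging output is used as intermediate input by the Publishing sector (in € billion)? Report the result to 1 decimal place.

z_32 = 569.4

I − A =
  [   0.85    -0.35    -0.10]
  [  -0.45     1.00    -0.10]
  [  -0.15    -0.30     0.85]
Cofactors of I−A, C_ij = (−1)^(i+j)·(minor ij) (rows/columns in the sector order above):
  C_11 = (1.00)(0.85) − (-0.10)(-0.30) = 0.8200
  C_12 = −[(-0.45)(0.85) − (-0.10)(-0.15)] = 0.3975
  C_13 = (-0.45)(-0.30) − (1.00)(-0.15) = 0.2850
  C_21 = −[(-0.35)(0.85) − (-0.10)(-0.30)] = 0.3275
  C_22 = (0.85)(0.85) − (-0.10)(-0.15) = 0.7075
  C_23 = −[(0.85)(-0.30) − (-0.35)(-0.15)] = 0.3075
  C_31 = (-0.35)(-0.10) − (-0.10)(1.00) = 0.1350
  C_32 = −[(0.85)(-0.10) − (-0.10)(-0.45)] = 0.1300
  C_33 = (0.85)(1.00) − (-0.35)(-0.45) = 0.6925
det(I−A) = Σ_j (I−A)_1j·C_1j = (0.85)(0.8200) + (-0.35)(0.3975) + (-0.10)(0.2850) = 0.529375
adj(I−A) = Cᵀ =
  [ 0.8200   0.3275   0.1350]
  [ 0.3975   0.7075   0.1300]
  [ 0.2850   0.3075   0.6925]
(I − A)⁻¹ = adj(I−A) / det(I−A) ≈
  [   1.5490     0.6187     0.2550]
  [   0.7509     1.3365     0.2456]
  [   0.5384     0.5809     1.3081]
First solve x = (I − A)⁻¹ d = adj(I−A)·d / det(I−A); in particular x_2 = (0.3975·775 + 0.7075·925 + 0.1300·325) / 0.529375 = 1004.75 / 0.529375 ≈ 1897.993.
Intermediate flow from 3 to 2: z_32 = a_32 · x_2 = 0.30 × 1004.75 / 0.529375 = 301.425 / 0.529375 ≈ 569.4.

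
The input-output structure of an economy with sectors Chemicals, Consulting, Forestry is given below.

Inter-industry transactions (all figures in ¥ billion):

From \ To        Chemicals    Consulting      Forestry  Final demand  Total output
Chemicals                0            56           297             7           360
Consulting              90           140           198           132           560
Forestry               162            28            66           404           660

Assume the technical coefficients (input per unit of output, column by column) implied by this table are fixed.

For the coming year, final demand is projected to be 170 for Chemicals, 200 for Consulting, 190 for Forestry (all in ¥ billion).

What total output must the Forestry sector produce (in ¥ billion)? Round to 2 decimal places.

x_3 = 463.56

Technical coefficients a_ij = z_ij / X_j:
  a_11 = 0/360 = 0.00, a_21 = 90/360 = 0.25, a_31 = 162/360 = 0.45
  a_12 = 56/560 = 0.10, a_22 = 140/560 = 0.25, a_32 = 28/560 = 0.05
  a_13 = 297/660 = 0.45, a_23 = 198/660 = 0.30, a_33 = 66/660 = 0.10
I − A =
  [   1.00    -0.10    -0.45]
  [  -0.25     0.75    -0.30]
  [  -0.45    -0.05     0.90]
Cofactors of I−A, C_ij = (−1)^(i+j)·(minor ij) (rows/columns in the sector order above):
  C_11 = (0.75)(0.90) − (-0.30)(-0.05) = 0.6600
  C_12 = −[(-0.25)(0.90) − (-0.30)(-0.45)] = 0.3600
  C_13 = (-0.25)(-0.05) − (0.75)(-0.45) = 0.3500
  C_21 = −[(-0.10)(0.90) − (-0.45)(-0.05)] = 0.1125
  C_22 = (1.00)(0.90) − (-0.45)(-0.45) = 0.6975
  C_23 = −[(1.00)(-0.05) − (-0.10)(-0.45)] = 0.0950
  C_31 = (-0.10)(-0.30) − (-0.45)(0.75) = 0.3675
  C_32 = −[(1.00)(-0.30) − (-0.45)(-0.25)] = 0.4125
  C_33 = (1.00)(0.75) − (-0.10)(-0.25) = 0.7250
det(I−A) = Σ_j (I−A)_1j·C_1j = (1.00)(0.6600) + (-0.10)(0.3600) + (-0.45)(0.3500) = 0.4665
adj(I−A) = Cᵀ =
  [ 0.6600   0.1125   0.3675]
  [ 0.3600   0.6975   0.4125]
  [ 0.3500   0.0950   0.7250]
(I − A)⁻¹ = adj(I−A) / det(I−A) ≈
  [   1.4148     0.2412     0.7878]
  [   0.7717     1.4952     0.8842]
  [   0.7503     0.2036     1.5541]
x = (I − A)⁻¹ d = adj(I−A)·d / det(I−A), with det(I−A) = 0.4665:
  x_1 = (0.6600·170 + 0.1125·200 + 0.3675·190) / 0.4665 = 204.525 / 0.4665 ≈ 438.42
  x_2 = (0.3600·170 + 0.6975·200 + 0.4125·190) / 0.4665 = 279.075 / 0.4665 ≈ 598.23
  x_3 = (0.3500·170 + 0.0950·200 + 0.7250·190) / 0.4665 = 216.25 / 0.4665 ≈ 463.56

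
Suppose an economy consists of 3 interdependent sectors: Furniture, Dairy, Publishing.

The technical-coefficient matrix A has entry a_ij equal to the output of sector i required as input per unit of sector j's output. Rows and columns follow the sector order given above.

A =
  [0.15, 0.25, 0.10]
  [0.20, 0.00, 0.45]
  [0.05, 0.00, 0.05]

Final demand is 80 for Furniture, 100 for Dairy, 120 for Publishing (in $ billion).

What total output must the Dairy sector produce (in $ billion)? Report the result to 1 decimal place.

I − A =
  [   0.85    -0.25    -0.10]
  [  -0.20     1.00    -0.45]
  [  -0.05     0.00     0.95]
Cofactors of I−A, C_ij = (−1)^(i+j)·(minor ij) (rows/columns in the sector order above):
  C_11 = (1.00)(0.95) − (-0.45)(0.00) = 0.9500
  C_12 = −[(-0.20)(0.95) − (-0.45)(-0.05)] = 0.2125
  C_13 = (-0.20)(0.00) − (1.00)(-0.05) = 0.0500
  C_21 = −[(-0.25)(0.95) − (-0.10)(0.00)] = 0.2375
  C_22 = (0.85)(0.95) − (-0.10)(-0.05) = 0.8025
  C_23 = −[(0.85)(0.00) − (-0.25)(-0.05)] = 0.0125
  C_31 = (-0.25)(-0.45) − (-0.10)(1.00) = 0.2125
  C_32 = −[(0.85)(-0.45) − (-0.10)(-0.20)] = 0.4025
  C_33 = (0.85)(1.00) − (-0.25)(-0.20) = 0.8000
det(I−A) = Σ_j (I−A)_1j·C_1j = (0.85)(0.9500) + (-0.25)(0.2125) + (-0.10)(0.0500) = 0.749375
adj(I−A) = Cᵀ =
  [ 0.9500   0.2375   0.2125]
  [ 0.2125   0.8025   0.4025]
  [ 0.0500   0.0125   0.8000]
(I − A)⁻¹ = adj(I−A) / det(I−A) ≈
  [   1.2677     0.3169     0.2836]
  [   0.2836     1.0709     0.5371]
  [   0.0667     0.0167     1.0676]
x = (I − A)⁻¹ d = adj(I−A)·d / det(I−A), with det(I−A) = 0.749375:
  x_1 = (0.9500·80 + 0.2375·100 + 0.2125·120) / 0.749375 = 125.25 / 0.749375 ≈ 167.1
  x_2 = (0.2125·80 + 0.8025·100 + 0.4025·120) / 0.749375 = 145.55 / 0.749375 ≈ 194.2
  x_3 = (0.0500·80 + 0.0125·100 + 0.8000·120) / 0.749375 = 101.25 / 0.749375 ≈ 135.1

x_2 = 194.2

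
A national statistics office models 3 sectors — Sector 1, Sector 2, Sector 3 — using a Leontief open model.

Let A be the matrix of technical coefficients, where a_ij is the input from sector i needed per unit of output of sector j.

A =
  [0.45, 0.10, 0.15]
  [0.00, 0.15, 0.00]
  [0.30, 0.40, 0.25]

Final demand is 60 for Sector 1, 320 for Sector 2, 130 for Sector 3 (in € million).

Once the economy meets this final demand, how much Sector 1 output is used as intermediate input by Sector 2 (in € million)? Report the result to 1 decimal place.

z_12 = 37.6

I − A =
  [   0.55    -0.10    -0.15]
  [   0.00     0.85     0.00]
  [  -0.30    -0.40     0.75]
Cofactors of I−A, C_ij = (−1)^(i+j)·(minor ij) (rows/columns in the sector order above):
  C_11 = (0.85)(0.75) − (0.00)(-0.40) = 0.6375
  C_12 = −[(0.00)(0.75) − (0.00)(-0.30)] = 0.0000
  C_13 = (0.00)(-0.40) − (0.85)(-0.30) = 0.2550
  C_21 = −[(-0.10)(0.75) − (-0.15)(-0.40)] = 0.1350
  C_22 = (0.55)(0.75) − (-0.15)(-0.30) = 0.3675
  C_23 = −[(0.55)(-0.40) − (-0.10)(-0.30)] = 0.2500
  C_31 = (-0.10)(0.00) − (-0.15)(0.85) = 0.1275
  C_32 = −[(0.55)(0.00) − (-0.15)(0.00)] = 0.0000
  C_33 = (0.55)(0.85) − (-0.10)(0.00) = 0.4675
det(I−A) = Σ_j (I−A)_1j·C_1j = (0.55)(0.6375) + (-0.10)(0.0000) + (-0.15)(0.2550) = 0.312375
adj(I−A) = Cᵀ =
  [ 0.6375   0.1350   0.1275]
  [ 0.0000   0.3675   0.0000]
  [ 0.2550   0.2500   0.4675]
(I − A)⁻¹ = adj(I−A) / det(I−A) ≈
  [   2.0408     0.4322     0.4082]
  [   0.0000     1.1765     0.0000]
  [   0.8163     0.8003     1.4966]
First solve x = (I − A)⁻¹ d = adj(I−A)·d / det(I−A); in particular x_2 = (0.0000·60 + 0.3675·320 + 0.0000·130) / 0.312375 = 117.60 / 0.312375 ≈ 376.471.
Intermediate flow from 1 to 2: z_12 = a_12 · x_2 = 0.10 × 117.60 / 0.312375 = 11.76 / 0.312375 ≈ 37.6.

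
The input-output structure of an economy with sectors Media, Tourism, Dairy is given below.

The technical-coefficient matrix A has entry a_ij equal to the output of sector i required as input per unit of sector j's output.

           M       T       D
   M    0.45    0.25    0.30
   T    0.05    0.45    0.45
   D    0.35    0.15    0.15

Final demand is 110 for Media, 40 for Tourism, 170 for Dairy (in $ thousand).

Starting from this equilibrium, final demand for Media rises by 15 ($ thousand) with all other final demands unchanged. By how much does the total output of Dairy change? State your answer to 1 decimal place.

I − A =
  [   0.55    -0.25    -0.30]
  [  -0.05     0.55    -0.45]
  [  -0.35    -0.15     0.85]
Cofactors of I−A, C_ij = (−1)^(i+j)·(minor ij) (rows/columns in the sector order above):
  C_11 = (0.55)(0.85) − (-0.45)(-0.15) = 0.4000
  C_12 = −[(-0.05)(0.85) − (-0.45)(-0.35)] = 0.2000
  C_13 = (-0.05)(-0.15) − (0.55)(-0.35) = 0.2000
  C_21 = −[(-0.25)(0.85) − (-0.30)(-0.15)] = 0.2575
  C_22 = (0.55)(0.85) − (-0.30)(-0.35) = 0.3625
  C_23 = −[(0.55)(-0.15) − (-0.25)(-0.35)] = 0.1700
  C_31 = (-0.25)(-0.45) − (-0.30)(0.55) = 0.2775
  C_32 = −[(0.55)(-0.45) − (-0.30)(-0.05)] = 0.2625
  C_33 = (0.55)(0.55) − (-0.25)(-0.05) = 0.2900
det(I−A) = Σ_j (I−A)_1j·C_1j = (0.55)(0.4000) + (-0.25)(0.2000) + (-0.30)(0.2000) = 0.1100
adj(I−A) = Cᵀ =
  [ 0.4000   0.2575   0.2775]
  [ 0.2000   0.3625   0.2625]
  [ 0.2000   0.1700   0.2900]
(I − A)⁻¹ = adj(I−A) / det(I−A) ≈
  [   3.6364     2.3409     2.5227]
  [   1.8182     3.2955     2.3864]
  [   1.8182     1.5455     2.6364]
Δx = (I − A)⁻¹ Δd with Δd having +15 in the Media component and 0 elsewhere.
So Δx_D = L_DM · (+15), where L_DM = adj(I−A)_DM / det(I−A) = 0.2000 / 0.1100.
Δx_D = 0.2000 × (+15) / 0.1100 = 3.00 / 0.1100 ≈ 27.3.

Δx_D = 27.3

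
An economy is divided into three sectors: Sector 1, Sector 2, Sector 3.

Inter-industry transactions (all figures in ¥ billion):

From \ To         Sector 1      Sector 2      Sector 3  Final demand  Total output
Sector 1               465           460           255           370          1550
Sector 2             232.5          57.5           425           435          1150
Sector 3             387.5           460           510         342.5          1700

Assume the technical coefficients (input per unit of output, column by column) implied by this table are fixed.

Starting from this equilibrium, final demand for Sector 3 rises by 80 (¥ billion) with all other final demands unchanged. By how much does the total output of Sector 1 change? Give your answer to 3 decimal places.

Technical coefficients a_ij = z_ij / X_j:
  a_11 = 465/1550 = 0.30, a_21 = 232.5/1550 = 0.15, a_31 = 387.5/1550 = 0.25
  a_12 = 460/1150 = 0.40, a_22 = 57.5/1150 = 0.05, a_32 = 460/1150 = 0.40
  a_13 = 255/1700 = 0.15, a_23 = 425/1700 = 0.25, a_33 = 510/1700 = 0.30
I − A =
  [   0.70    -0.40    -0.15]
  [  -0.15     0.95    -0.25]
  [  -0.25    -0.40     0.70]
Cofactors of I−A, C_ij = (−1)^(i+j)·(minor ij) (rows/columns in the sector order above):
  C_11 = (0.95)(0.70) − (-0.25)(-0.40) = 0.5650
  C_12 = −[(-0.15)(0.70) − (-0.25)(-0.25)] = 0.1675
  C_13 = (-0.15)(-0.40) − (0.95)(-0.25) = 0.2975
  C_21 = −[(-0.40)(0.70) − (-0.15)(-0.40)] = 0.3400
  C_22 = (0.70)(0.70) − (-0.15)(-0.25) = 0.4525
  C_23 = −[(0.70)(-0.40) − (-0.40)(-0.25)] = 0.3800
  C_31 = (-0.40)(-0.25) − (-0.15)(0.95) = 0.2425
  C_32 = −[(0.70)(-0.25) − (-0.15)(-0.15)] = 0.1975
  C_33 = (0.70)(0.95) − (-0.40)(-0.15) = 0.6050
det(I−A) = Σ_j (I−A)_1j·C_1j = (0.70)(0.5650) + (-0.40)(0.1675) + (-0.15)(0.2975) = 0.283875
adj(I−A) = Cᵀ =
  [ 0.5650   0.3400   0.2425]
  [ 0.1675   0.4525   0.1975]
  [ 0.2975   0.3800   0.6050]
(I − A)⁻¹ = adj(I−A) / det(I−A) ≈
  [   1.9903     1.1977     0.8542]
  [   0.5900     1.5940     0.6957]
  [   1.0480     1.3386     2.1312]
Δx = (I − A)⁻¹ Δd with Δd having +80 in the Sector 3 component and 0 elsewhere.
So Δx_1 = L_13 · (+80), where L_13 = adj(I−A)_13 / det(I−A) = 0.2425 / 0.283875.
Δx_1 = 0.2425 × (+80) / 0.283875 = 19.40 / 0.283875 ≈ 68.340.

Δx_1 = 68.340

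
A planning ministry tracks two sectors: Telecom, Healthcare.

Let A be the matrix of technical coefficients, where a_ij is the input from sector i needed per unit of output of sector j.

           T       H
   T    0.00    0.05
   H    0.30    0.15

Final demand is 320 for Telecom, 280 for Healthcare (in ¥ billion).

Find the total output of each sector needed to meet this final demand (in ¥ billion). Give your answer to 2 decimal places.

x_T = 342.51, x_H = 450.30

I − A =
  [   1.00    -0.05]
  [  -0.30     0.85]
det(I−A) = (1.00)(0.85) − (-0.05)(-0.30) = 0.8350
adj(I−A) = [[0.85, 0.05], [0.30, 1.00]]
(I − A)⁻¹ = adj(I−A) / det(I−A) ≈
  [   1.0180     0.0599]
  [   0.3593     1.1976]
x = (I − A)⁻¹ d = adj(I−A)·d / det(I−A), with det(I−A) = 0.8350:
  x_T = (0.85·320 + 0.05·280) / 0.8350 = 286.00 / 0.8350 ≈ 342.51
  x_H = (0.30·320 + 1.00·280) / 0.8350 = 376.00 / 0.8350 ≈ 450.30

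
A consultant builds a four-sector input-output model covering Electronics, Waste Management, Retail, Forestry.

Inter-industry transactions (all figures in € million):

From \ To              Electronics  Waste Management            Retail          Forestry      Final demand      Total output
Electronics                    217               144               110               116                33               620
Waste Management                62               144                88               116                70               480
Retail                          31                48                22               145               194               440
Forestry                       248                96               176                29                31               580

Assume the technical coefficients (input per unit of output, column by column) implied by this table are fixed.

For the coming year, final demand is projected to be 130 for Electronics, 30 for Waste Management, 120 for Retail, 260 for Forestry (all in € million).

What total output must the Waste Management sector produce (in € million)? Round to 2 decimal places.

Technical coefficients a_ij = z_ij / X_j:
  a_11 = 217/620 = 0.35, a_21 = 62/620 = 0.10, a_31 = 31/620 = 0.05, a_41 = 248/620 = 0.40
  a_12 = 144/480 = 0.30, a_22 = 144/480 = 0.30, a_32 = 48/480 = 0.10, a_42 = 96/480 = 0.20
  a_13 = 110/440 = 0.25, a_23 = 88/440 = 0.20, a_33 = 22/440 = 0.05, a_43 = 176/440 = 0.40
  a_14 = 116/580 = 0.20, a_24 = 116/580 = 0.20, a_34 = 145/580 = 0.25, a_44 = 29/580 = 0.05
I − A =
  [   0.65    -0.30    -0.25    -0.20]
  [  -0.10     0.70    -0.20    -0.20]
  [  -0.05    -0.10     0.95    -0.25]
  [  -0.40    -0.20    -0.40     0.95]
Compute the cofactors C_ij = (−1)^(i+j)·(3×3 minor ij) of I−A; the adjugate is their transpose:
adj(I−A) = Cᵀ =
  [ 0.48675   0.32300   0.30125   0.24975]
  [ 0.18975   0.40475   0.21125   0.18075]
  [ 0.12375   0.13250   0.29375   0.13125]
  [ 0.29700   0.27700   0.29500   0.37650]
det(I−A) = Σ_j (I−A)_1j·C_1j = (0.65)(0.48675) + (-0.30)(0.18975) + (-0.25)(0.12375) + (-0.20)(0.29700) = 0.169125
(I − A)⁻¹ = adj(I−A) / det(I−A) ≈
  [   2.8780     1.9098     1.7812     1.4767]
  [   1.1220     2.3932     1.2491     1.0687]
  [   0.7317     0.7834     1.7369     0.7761]
  [   1.7561     1.6378     1.7443     2.2262]
x = (I − A)⁻¹ d = adj(I−A)·d / det(I−A), with det(I−A) = 0.169125:
  x_1 = (0.48675·130 + 0.32300·30 + 0.30125·120 + 0.24975·260) / 0.169125 = 174.0525 / 0.169125 ≈ 1029.14
  x_2 = (0.18975·130 + 0.40475·30 + 0.21125·120 + 0.18075·260) / 0.169125 = 109.155 / 0.169125 ≈ 645.41
  x_3 = (0.12375·130 + 0.13250·30 + 0.29375·120 + 0.13125·260) / 0.169125 = 89.4375 / 0.169125 ≈ 528.82
  x_4 = (0.29700·130 + 0.27700·30 + 0.29500·120 + 0.37650·260) / 0.169125 = 180.21 / 0.169125 ≈ 1065.54

x_2 = 645.41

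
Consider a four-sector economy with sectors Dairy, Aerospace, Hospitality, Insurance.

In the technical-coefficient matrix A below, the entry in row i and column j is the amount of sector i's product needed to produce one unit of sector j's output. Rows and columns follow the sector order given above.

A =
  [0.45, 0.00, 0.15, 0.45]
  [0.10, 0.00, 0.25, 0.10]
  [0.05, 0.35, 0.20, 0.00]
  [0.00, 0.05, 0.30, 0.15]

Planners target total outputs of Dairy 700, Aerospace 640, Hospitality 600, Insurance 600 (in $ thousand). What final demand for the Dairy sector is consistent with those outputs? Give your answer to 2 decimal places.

I − A =
  [   0.55     0.00    -0.15    -0.45]
  [  -0.10     1.00    -0.25    -0.10]
  [  -0.05    -0.35     0.80     0.00]
  [   0.00    -0.05    -0.30     0.85]
d = (I − A) x:
  d_1 = (+0.55)·700 + (+0.00)·640 + (-0.15)·600 + (-0.45)·600 = 25.00
  d_2 = (-0.10)·700 + (+1.00)·640 + (-0.25)·600 + (-0.10)·600 = 360.00
  d_3 = (-0.05)·700 + (-0.35)·640 + (+0.80)·600 + (+0.00)·600 = 221.00
  d_4 = (+0.00)·700 + (-0.05)·640 + (-0.30)·600 + (+0.85)·600 = 298.00

d_1 = 25.00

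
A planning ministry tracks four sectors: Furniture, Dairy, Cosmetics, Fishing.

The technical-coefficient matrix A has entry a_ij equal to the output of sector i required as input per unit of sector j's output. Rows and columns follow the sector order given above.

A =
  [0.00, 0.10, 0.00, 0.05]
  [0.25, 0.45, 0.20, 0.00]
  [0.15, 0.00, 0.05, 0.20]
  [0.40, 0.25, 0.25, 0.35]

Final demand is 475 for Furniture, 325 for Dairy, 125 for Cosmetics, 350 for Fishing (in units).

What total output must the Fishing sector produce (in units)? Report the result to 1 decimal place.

x_4 = 1590.6

I − A =
  [   1.00    -0.10     0.00    -0.05]
  [  -0.25     0.55    -0.20     0.00]
  [  -0.15     0.00     0.95    -0.20]
  [  -0.40    -0.25    -0.25     0.65]
Compute the cofactors C_ij = (−1)^(i+j)·(3×3 minor ij) of I−A; the adjugate is their transpose:
adj(I−A) = Cᵀ =
  [ 0.302125   0.068625   0.022375   0.030125]
  [ 0.177375   0.546625   0.129125   0.053375]
  [ 0.110125   0.069625   0.327125   0.109125]
  [ 0.296500   0.279250   0.189250   0.495750]
det(I−A) = Σ_j (I−A)_1j·C_1j = (1.00)(0.302125) + (-0.10)(0.177375) + (0.00)(0.110125) + (-0.05)(0.296500) = 0.2695625
(I − A)⁻¹ = adj(I−A) / det(I−A) ≈
  [   1.1208     0.2546     0.0830     0.1118]
  [   0.6580     2.0278     0.4790     0.1980]
  [   0.4085     0.2583     1.2135     0.4048]
  [   1.0999     1.0359     0.7021     1.8391]
x = (I − A)⁻¹ d = adj(I−A)·d / det(I−A), with det(I−A) = 0.2695625:
  x_1 = (0.302125·475 + 0.068625·325 + 0.022375·125 + 0.030125·350) / 0.2695625 = 179.153125 / 0.2695625 ≈ 664.6
  x_2 = (0.177375·475 + 0.546625·325 + 0.129125·125 + 0.053375·350) / 0.2695625 = 296.728125 / 0.2695625 ≈ 1100.8
  x_3 = (0.110125·475 + 0.069625·325 + 0.327125·125 + 0.109125·350) / 0.2695625 = 154.021875 / 0.2695625 ≈ 571.4
  x_4 = (0.296500·475 + 0.279250·325 + 0.189250·125 + 0.495750·350) / 0.2695625 = 428.7625 / 0.2695625 ≈ 1590.6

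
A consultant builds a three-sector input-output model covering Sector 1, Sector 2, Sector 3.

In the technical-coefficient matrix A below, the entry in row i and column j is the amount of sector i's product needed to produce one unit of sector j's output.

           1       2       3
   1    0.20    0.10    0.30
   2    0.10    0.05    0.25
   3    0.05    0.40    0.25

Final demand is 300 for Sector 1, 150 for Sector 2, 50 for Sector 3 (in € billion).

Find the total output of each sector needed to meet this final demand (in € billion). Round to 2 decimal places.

I − A =
  [   0.80    -0.10    -0.30]
  [  -0.10     0.95    -0.25]
  [  -0.05    -0.40     0.75]
Cofactors of I−A, C_ij = (−1)^(i+j)·(minor ij) (rows/columns in the sector order above):
  C_11 = (0.95)(0.75) − (-0.25)(-0.40) = 0.6125
  C_12 = −[(-0.10)(0.75) − (-0.25)(-0.05)] = 0.0875
  C_13 = (-0.10)(-0.40) − (0.95)(-0.05) = 0.0875
  C_21 = −[(-0.10)(0.75) − (-0.30)(-0.40)] = 0.1950
  C_22 = (0.80)(0.75) − (-0.30)(-0.05) = 0.5850
  C_23 = −[(0.80)(-0.40) − (-0.10)(-0.05)] = 0.3250
  C_31 = (-0.10)(-0.25) − (-0.30)(0.95) = 0.3100
  C_32 = −[(0.80)(-0.25) − (-0.30)(-0.10)] = 0.2300
  C_33 = (0.80)(0.95) − (-0.10)(-0.10) = 0.7500
det(I−A) = Σ_j (I−A)_1j·C_1j = (0.80)(0.6125) + (-0.10)(0.0875) + (-0.30)(0.0875) = 0.4550
adj(I−A) = Cᵀ =
  [ 0.6125   0.1950   0.3100]
  [ 0.0875   0.5850   0.2300]
  [ 0.0875   0.3250   0.7500]
(I − A)⁻¹ = adj(I−A) / det(I−A) ≈
  [   1.3462     0.4286     0.6813]
  [   0.1923     1.2857     0.5055]
  [   0.1923     0.7143     1.6484]
x = (I − A)⁻¹ d = adj(I−A)·d / det(I−A), with det(I−A) = 0.4550:
  x_1 = (0.6125·300 + 0.1950·150 + 0.3100·50) / 0.4550 = 228.50 / 0.4550 ≈ 502.20
  x_2 = (0.0875·300 + 0.5850·150 + 0.2300·50) / 0.4550 = 125.50 / 0.4550 ≈ 275.82
  x_3 = (0.0875·300 + 0.3250·150 + 0.7500·50) / 0.4550 = 112.50 / 0.4550 ≈ 247.25

x_1 = 502.20, x_2 = 275.82, x_3 = 247.25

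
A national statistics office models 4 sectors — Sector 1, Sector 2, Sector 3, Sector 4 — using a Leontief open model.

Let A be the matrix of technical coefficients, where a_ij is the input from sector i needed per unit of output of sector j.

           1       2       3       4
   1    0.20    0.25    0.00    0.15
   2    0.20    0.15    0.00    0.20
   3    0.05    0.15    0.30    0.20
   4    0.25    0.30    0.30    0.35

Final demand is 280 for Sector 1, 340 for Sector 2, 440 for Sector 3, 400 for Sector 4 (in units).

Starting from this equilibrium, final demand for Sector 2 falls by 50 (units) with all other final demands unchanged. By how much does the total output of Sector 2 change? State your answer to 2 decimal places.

Δx_2 = -86.25

I − A =
  [   0.80    -0.25     0.00    -0.15]
  [  -0.20     0.85     0.00    -0.20]
  [  -0.05    -0.15     0.70    -0.20]
  [  -0.25    -0.30    -0.30     0.65]
Compute the cofactors C_ij = (−1)^(i+j)·(3×3 minor ij) of I−A; the adjugate is their transpose:
adj(I−A) = Cᵀ =
  [ 0.284750   0.137000   0.053250   0.124250]
  [ 0.117000   0.287500   0.057000   0.133000]
  [ 0.106125   0.143250   0.308125   0.163375]
  [ 0.212500   0.251500   0.189000   0.441000]
det(I−A) = Σ_j (I−A)_1j·C_1j = (0.80)(0.284750) + (-0.25)(0.117000) + (0.00)(0.106125) + (-0.15)(0.212500) = 0.166675
(I − A)⁻¹ = adj(I−A) / det(I−A) ≈
  [   1.7084     0.8220     0.3195     0.7455]
  [   0.7020     1.7249     0.3420     0.7980]
  [   0.6367     0.8595     1.8487     0.9802]
  [   1.2749     1.5089     1.1339     2.6459]
Δx = (I − A)⁻¹ Δd with Δd having -50 in the Sector 2 component and 0 elsewhere.
So Δx_2 = L_22 · (-50), where L_22 = adj(I−A)_22 / det(I−A) = 0.287500 / 0.166675.
Δx_2 = 0.287500 × (-50) / 0.166675 = -14.375 / 0.166675 ≈ -86.25.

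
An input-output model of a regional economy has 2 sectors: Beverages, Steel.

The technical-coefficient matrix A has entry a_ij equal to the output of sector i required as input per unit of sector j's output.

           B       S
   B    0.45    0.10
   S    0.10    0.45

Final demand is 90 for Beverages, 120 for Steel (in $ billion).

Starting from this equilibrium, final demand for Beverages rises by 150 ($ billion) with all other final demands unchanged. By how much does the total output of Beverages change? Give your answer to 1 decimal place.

Δx_B = 282.1

I − A =
  [   0.55    -0.10]
  [  -0.10     0.55]
det(I−A) = (0.55)(0.55) − (-0.10)(-0.10) = 0.2925
adj(I−A) = [[0.55, 0.10], [0.10, 0.55]]
(I − A)⁻¹ = adj(I−A) / det(I−A) ≈
  [   1.8803     0.3419]
  [   0.3419     1.8803]
Δx = (I − A)⁻¹ Δd with Δd having +150 in the Beverages component and 0 elsewhere.
So Δx_B = L_BB · (+150), where L_BB = adj(I−A)_BB / det(I−A) = 0.55 / 0.2925.
Δx_B = 0.55 × (+150) / 0.2925 = 82.50 / 0.2925 ≈ 282.1.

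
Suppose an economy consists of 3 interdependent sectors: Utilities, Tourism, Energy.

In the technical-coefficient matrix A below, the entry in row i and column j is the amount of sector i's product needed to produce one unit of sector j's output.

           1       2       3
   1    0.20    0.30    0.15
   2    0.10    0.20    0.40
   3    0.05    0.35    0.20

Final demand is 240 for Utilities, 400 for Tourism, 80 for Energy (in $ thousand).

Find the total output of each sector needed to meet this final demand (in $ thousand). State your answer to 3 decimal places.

x_1 = 714.146, x_2 = 846.829, x_3 = 515.122

I − A =
  [   0.80    -0.30    -0.15]
  [  -0.10     0.80    -0.40]
  [  -0.05    -0.35     0.80]
Cofactors of I−A, C_ij = (−1)^(i+j)·(minor ij) (rows/columns in the sector order above):
  C_11 = (0.80)(0.80) − (-0.40)(-0.35) = 0.5000
  C_12 = −[(-0.10)(0.80) − (-0.40)(-0.05)] = 0.1000
  C_13 = (-0.10)(-0.35) − (0.80)(-0.05) = 0.0750
  C_21 = −[(-0.30)(0.80) − (-0.15)(-0.35)] = 0.2925
  C_22 = (0.80)(0.80) − (-0.15)(-0.05) = 0.6325
  C_23 = −[(0.80)(-0.35) − (-0.30)(-0.05)] = 0.2950
  C_31 = (-0.30)(-0.40) − (-0.15)(0.80) = 0.2400
  C_32 = −[(0.80)(-0.40) − (-0.15)(-0.10)] = 0.3350
  C_33 = (0.80)(0.80) − (-0.30)(-0.10) = 0.6100
det(I−A) = Σ_j (I−A)_1j·C_1j = (0.80)(0.5000) + (-0.30)(0.1000) + (-0.15)(0.0750) = 0.35875
adj(I−A) = Cᵀ =
  [ 0.5000   0.2925   0.2400]
  [ 0.1000   0.6325   0.3350]
  [ 0.0750   0.2950   0.6100]
(I − A)⁻¹ = adj(I−A) / det(I−A) ≈
  [   1.3937     0.8153     0.6690]
  [   0.2787     1.7631     0.9338]
  [   0.2091     0.8223     1.7003]
x = (I − A)⁻¹ d = adj(I−A)·d / det(I−A), with det(I−A) = 0.35875:
  x_1 = (0.5000·240 + 0.2925·400 + 0.2400·80) / 0.35875 = 256.20 / 0.35875 ≈ 714.146
  x_2 = (0.1000·240 + 0.6325·400 + 0.3350·80) / 0.35875 = 303.80 / 0.35875 ≈ 846.829
  x_3 = (0.0750·240 + 0.2950·400 + 0.6100·80) / 0.35875 = 184.80 / 0.35875 ≈ 515.122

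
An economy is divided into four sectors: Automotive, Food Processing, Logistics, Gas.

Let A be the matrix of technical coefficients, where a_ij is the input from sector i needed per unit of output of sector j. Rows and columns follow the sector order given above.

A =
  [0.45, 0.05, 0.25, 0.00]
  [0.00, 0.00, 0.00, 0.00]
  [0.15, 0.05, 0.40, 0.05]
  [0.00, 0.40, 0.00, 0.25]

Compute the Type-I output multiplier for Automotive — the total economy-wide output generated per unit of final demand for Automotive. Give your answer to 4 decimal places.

m_1 = 2.5641

I − A =
  [   0.55    -0.05    -0.25     0.00]
  [   0.00     1.00     0.00     0.00]
  [  -0.15    -0.05     0.60    -0.05]
  [   0.00    -0.40     0.00     0.75]
Compute the cofactors C_ij = (−1)^(i+j)·(3×3 minor ij) of I−A; the adjugate is their transpose:
adj(I−A) = Cᵀ =
  [ 0.450000   0.036875   0.187500   0.012500]
  [ 0.000000   0.219375   0.000000   0.000000]
  [ 0.112500   0.037250   0.412500   0.027500]
  [ 0.000000   0.117000   0.000000   0.292500]
det(I−A) = Σ_j (I−A)_1j·C_1j = (0.55)(0.450000) + (-0.05)(0.000000) + (-0.25)(0.112500) + (0.00)(0.000000) = 0.219375
(I − A)⁻¹ = adj(I−A) / det(I−A) ≈
  [   2.05128     0.16809     0.85470     0.05698]
  [   0.00000     1.00000     0.00000     0.00000]
  [   0.51282     0.16980     1.88034     0.12536]
  [   0.00000     0.53333     0.00000     1.33333]
The output multiplier for sector j is the column-j sum of the Leontief inverse (I − A)⁻¹ = adj(I−A) / det(I−A).
Column 1 of adj(I−A): (0.450000, 0.000000, 0.112500, 0.000000); det(I−A) = 0.219375.
m_1 = (0.450000 + 0.000000 + 0.112500 + 0.000000) / 0.219375 = 0.5625 / 0.219375 ≈ 2.5641.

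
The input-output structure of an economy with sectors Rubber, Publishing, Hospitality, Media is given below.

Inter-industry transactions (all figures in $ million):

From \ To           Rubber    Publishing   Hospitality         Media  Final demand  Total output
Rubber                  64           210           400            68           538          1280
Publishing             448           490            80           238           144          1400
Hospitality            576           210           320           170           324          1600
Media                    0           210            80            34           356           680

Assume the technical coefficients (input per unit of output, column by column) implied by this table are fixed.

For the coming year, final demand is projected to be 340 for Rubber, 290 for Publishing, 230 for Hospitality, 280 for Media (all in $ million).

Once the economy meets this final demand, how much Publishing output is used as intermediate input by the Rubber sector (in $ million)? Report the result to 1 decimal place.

z_PR = 340.2

Technical coefficients a_ij = z_ij / X_j:
  a_RR = 64/1280 = 0.05, a_PR = 448/1280 = 0.35, a_HR = 576/1280 = 0.45, a_MR = 0/1280 = 0.00
  a_RP = 210/1400 = 0.15, a_PP = 490/1400 = 0.35, a_HP = 210/1400 = 0.15, a_MP = 210/1400 = 0.15
  a_RH = 400/1600 = 0.25, a_PH = 80/1600 = 0.05, a_HH = 320/1600 = 0.20, a_MH = 80/1600 = 0.05
  a_RM = 68/680 = 0.10, a_PM = 238/680 = 0.35, a_HM = 170/680 = 0.25, a_MM = 34/680 = 0.05
I − A =
  [   0.95    -0.15    -0.25    -0.10]
  [  -0.35     0.65    -0.05    -0.35]
  [  -0.45    -0.15     0.80    -0.25]
  [   0.00    -0.15    -0.05     0.95]
Compute the cofactors C_ij = (−1)^(i+j)·(3×3 minor ij) of I−A; the adjugate is their transpose:
adj(I−A) = Cᵀ =
  [ 0.432250   0.169875   0.155000   0.148875]
  [ 0.290875   0.601000   0.146625   0.290625]
  [ 0.317250   0.241875   0.481625   0.249250]
  [ 0.062625   0.107625   0.048500   0.355250]
det(I−A) = Σ_j (I−A)_1j·C_1j = (0.95)(0.432250) + (-0.15)(0.290875) + (-0.25)(0.317250) + (-0.10)(0.062625) = 0.28143125
(I − A)⁻¹ = adj(I−A) / det(I−A) ≈
  [   1.5359     0.6036     0.5508     0.5290]
  [   1.0336     2.1355     0.5210     1.0327]
  [   1.1273     0.8594     1.7113     0.8857]
  [   0.2225     0.3824     0.1723     1.2623]
First solve x = (I − A)⁻¹ d = adj(I−A)·d / det(I−A); in particular x_R = (0.432250·340 + 0.169875·290 + 0.155000·230 + 0.148875·280) / 0.28143125 = 273.56375 / 0.28143125 ≈ 972.045.
Intermediate flow from P to R: z_PR = a_PR · x_R = 0.35 × 273.56375 / 0.28143125 = 95.7473125 / 0.28143125 ≈ 340.2.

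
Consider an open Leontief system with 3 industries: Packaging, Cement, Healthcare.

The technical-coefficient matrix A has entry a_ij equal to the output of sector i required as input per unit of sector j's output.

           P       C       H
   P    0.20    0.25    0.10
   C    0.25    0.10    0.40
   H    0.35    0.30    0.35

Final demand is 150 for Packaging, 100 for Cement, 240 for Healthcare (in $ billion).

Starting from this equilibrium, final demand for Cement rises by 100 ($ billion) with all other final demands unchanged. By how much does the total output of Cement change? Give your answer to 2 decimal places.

I − A =
  [   0.80    -0.25    -0.10]
  [  -0.25     0.90    -0.40]
  [  -0.35    -0.30     0.65]
Cofactors of I−A, C_ij = (−1)^(i+j)·(minor ij) (rows/columns in the sector order above):
  C_11 = (0.90)(0.65) − (-0.40)(-0.30) = 0.4650
  C_12 = −[(-0.25)(0.65) − (-0.40)(-0.35)] = 0.3025
  C_13 = (-0.25)(-0.30) − (0.90)(-0.35) = 0.3900
  C_21 = −[(-0.25)(0.65) − (-0.10)(-0.30)] = 0.1925
  C_22 = (0.80)(0.65) − (-0.10)(-0.35) = 0.4850
  C_23 = −[(0.80)(-0.30) − (-0.25)(-0.35)] = 0.3275
  C_31 = (-0.25)(-0.40) − (-0.10)(0.90) = 0.1900
  C_32 = −[(0.80)(-0.40) − (-0.10)(-0.25)] = 0.3450
  C_33 = (0.80)(0.90) − (-0.25)(-0.25) = 0.6575
det(I−A) = Σ_j (I−A)_1j·C_1j = (0.80)(0.4650) + (-0.25)(0.3025) + (-0.10)(0.3900) = 0.257375
adj(I−A) = Cᵀ =
  [ 0.4650   0.1925   0.1900]
  [ 0.3025   0.4850   0.3450]
  [ 0.3900   0.3275   0.6575]
(I − A)⁻¹ = adj(I−A) / det(I−A) ≈
  [   1.8067     0.7479     0.7382]
  [   1.1753     1.8844     1.3405]
  [   1.5153     1.2725     2.5546]
Δx = (I − A)⁻¹ Δd with Δd having +100 in the Cement component and 0 elsewhere.
So Δx_C = L_CC · (+100), where L_CC = adj(I−A)_CC / det(I−A) = 0.4850 / 0.257375.
Δx_C = 0.4850 × (+100) / 0.257375 = 48.50 / 0.257375 ≈ 188.44.

Δx_C = 188.44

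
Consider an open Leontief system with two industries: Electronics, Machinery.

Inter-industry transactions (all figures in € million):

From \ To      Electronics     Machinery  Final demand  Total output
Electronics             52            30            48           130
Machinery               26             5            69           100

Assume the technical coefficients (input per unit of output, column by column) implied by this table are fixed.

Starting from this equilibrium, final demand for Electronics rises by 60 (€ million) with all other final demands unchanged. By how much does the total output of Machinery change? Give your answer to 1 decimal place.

Technical coefficients a_ij = z_ij / X_j:
  a_EE = 52/130 = 0.40, a_ME = 26/130 = 0.20
  a_EM = 30/100 = 0.30, a_MM = 5/100 = 0.05
I − A =
  [   0.60    -0.30]
  [  -0.20     0.95]
det(I−A) = (0.60)(0.95) − (-0.30)(-0.20) = 0.5100
adj(I−A) = [[0.95, 0.30], [0.20, 0.60]]
(I − A)⁻¹ = adj(I−A) / det(I−A) ≈
  [   1.8627     0.5882]
  [   0.3922     1.1765]
Δx = (I − A)⁻¹ Δd with Δd having +60 in the Electronics component and 0 elsewhere.
So Δx_M = L_ME · (+60), where L_ME = adj(I−A)_ME / det(I−A) = 0.20 / 0.5100.
Δx_M = 0.20 × (+60) / 0.5100 = 12.00 / 0.5100 ≈ 23.5.

Δx_M = 23.5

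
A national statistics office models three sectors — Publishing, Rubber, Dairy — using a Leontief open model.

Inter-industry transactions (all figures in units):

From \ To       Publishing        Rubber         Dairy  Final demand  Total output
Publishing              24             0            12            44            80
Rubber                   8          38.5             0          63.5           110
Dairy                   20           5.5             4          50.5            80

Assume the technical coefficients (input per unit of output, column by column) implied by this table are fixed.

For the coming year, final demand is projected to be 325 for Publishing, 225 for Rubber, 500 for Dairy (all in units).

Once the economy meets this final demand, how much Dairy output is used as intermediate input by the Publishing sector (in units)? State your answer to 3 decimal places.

Technical coefficients a_ij = z_ij / X_j:
  a_PP = 24/80 = 0.30, a_RP = 8/80 = 0.10, a_DP = 20/80 = 0.25
  a_PR = 0/110 = 0.00, a_RR = 38.5/110 = 0.35, a_DR = 5.5/110 = 0.05
  a_PD = 12/80 = 0.15, a_RD = 0/80 = 0.00, a_DD = 4/80 = 0.05
I − A =
  [   0.70     0.00    -0.15]
  [  -0.10     0.65     0.00]
  [  -0.25    -0.05     0.95]
Cofactors of I−A, C_ij = (−1)^(i+j)·(minor ij) (rows/columns in the sector order above):
  C_11 = (0.65)(0.95) − (0.00)(-0.05) = 0.6175
  C_12 = −[(-0.10)(0.95) − (0.00)(-0.25)] = 0.0950
  C_13 = (-0.10)(-0.05) − (0.65)(-0.25) = 0.1675
  C_21 = −[(0.00)(0.95) − (-0.15)(-0.05)] = 0.0075
  C_22 = (0.70)(0.95) − (-0.15)(-0.25) = 0.6275
  C_23 = −[(0.70)(-0.05) − (0.00)(-0.25)] = 0.0350
  C_31 = (0.00)(0.00) − (-0.15)(0.65) = 0.0975
  C_32 = −[(0.70)(0.00) − (-0.15)(-0.10)] = 0.0150
  C_33 = (0.70)(0.65) − (0.00)(-0.10) = 0.4550
det(I−A) = Σ_j (I−A)_1j·C_1j = (0.70)(0.6175) + (0.00)(0.0950) + (-0.15)(0.1675) = 0.407125
adj(I−A) = Cᵀ =
  [ 0.6175   0.0075   0.0975]
  [ 0.0950   0.6275   0.0150]
  [ 0.1675   0.0350   0.4550]
(I − A)⁻¹ = adj(I−A) / det(I−A) ≈
  [   1.5167     0.0184     0.2395]
  [   0.2333     1.5413     0.0368]
  [   0.4114     0.0860     1.1176]
First solve x = (I − A)⁻¹ d = adj(I−A)·d / det(I−A); in particular x_P = (0.6175·325 + 0.0075·225 + 0.0975·500) / 0.407125 = 251.125 / 0.407125 ≈ 616.82530.
Intermediate flow from D to P: z_DP = a_DP · x_P = 0.25 × 251.125 / 0.407125 = 62.78125 / 0.407125 ≈ 154.206.

z_DP = 154.206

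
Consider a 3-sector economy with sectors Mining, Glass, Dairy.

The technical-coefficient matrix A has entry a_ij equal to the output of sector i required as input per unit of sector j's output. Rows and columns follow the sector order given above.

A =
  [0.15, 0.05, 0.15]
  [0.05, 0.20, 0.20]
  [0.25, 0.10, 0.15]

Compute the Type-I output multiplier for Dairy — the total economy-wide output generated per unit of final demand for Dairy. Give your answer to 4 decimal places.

I − A =
  [   0.85    -0.05    -0.15]
  [  -0.05     0.80    -0.20]
  [  -0.25    -0.10     0.85]
Cofactors of I−A, C_ij = (−1)^(i+j)·(minor ij) (rows/columns in the sector order above):
  C_11 = (0.80)(0.85) − (-0.20)(-0.10) = 0.6600
  C_12 = −[(-0.05)(0.85) − (-0.20)(-0.25)] = 0.0925
  C_13 = (-0.05)(-0.10) − (0.80)(-0.25) = 0.2050
  C_21 = −[(-0.05)(0.85) − (-0.15)(-0.10)] = 0.0575
  C_22 = (0.85)(0.85) − (-0.15)(-0.25) = 0.6850
  C_23 = −[(0.85)(-0.10) − (-0.05)(-0.25)] = 0.0975
  C_31 = (-0.05)(-0.20) − (-0.15)(0.80) = 0.1300
  C_32 = −[(0.85)(-0.20) − (-0.15)(-0.05)] = 0.1775
  C_33 = (0.85)(0.80) − (-0.05)(-0.05) = 0.6775
det(I−A) = Σ_j (I−A)_1j·C_1j = (0.85)(0.6600) + (-0.05)(0.0925) + (-0.15)(0.2050) = 0.525625
adj(I−A) = Cᵀ =
  [ 0.6600   0.0575   0.1300]
  [ 0.0925   0.6850   0.1775]
  [ 0.2050   0.0975   0.6775]
(I − A)⁻¹ = adj(I−A) / det(I−A) ≈
  [   1.25565     0.10939     0.24732]
  [   0.17598     1.30321     0.33769]
  [   0.39001     0.18549     1.28894]
The output multiplier for sector j is the column-j sum of the Leontief inverse (I − A)⁻¹ = adj(I−A) / det(I−A).
Column 3 of adj(I−A): (0.1300, 0.1775, 0.6775); det(I−A) = 0.525625.
m_3 = (0.1300 + 0.1775 + 0.6775) / 0.525625 = 0.985 / 0.525625 ≈ 1.8740.

m_3 = 1.8740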